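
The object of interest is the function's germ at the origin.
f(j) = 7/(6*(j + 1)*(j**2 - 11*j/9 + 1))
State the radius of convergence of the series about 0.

Denominator factor (j + 1): pole of order 1 at -1, modulus 1.
Denominator factor (j**2 - 11*j/9 + 1): discriminant -203/81, complex-conjugate roots (11/18) + ((1/18)*sqrt(203))*i and (11/18) - ((1/18)*sqrt(203))*i; poles of order 1, moduli 1 and 1.
The radius of convergence is the smallest modulus among the singular points: 1.

The radius of convergence is 1.


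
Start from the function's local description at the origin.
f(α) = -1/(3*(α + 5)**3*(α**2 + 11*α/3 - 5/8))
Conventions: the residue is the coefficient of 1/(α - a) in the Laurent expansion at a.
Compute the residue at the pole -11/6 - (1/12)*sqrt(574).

The residue is 78496/3048625 + (962464/874955375)*sqrt(574).

The factor α**2 + 11*α/3 - 5/8 splits as (α - a)(α - a') with a = -11/6 - (1/12)*sqrt(574), a' = -11/6 + (1/12)*sqrt(574). At the order-1 pole a set g(α) = (α - a)*f(α) = [-1/(3*(α + 5)**3)] / (α - a').
Simple pole: residue = g(a) at a = -11/6 - (1/12)*sqrt(574), which is 78496/3048625 + (962464/874955375)*sqrt(574).


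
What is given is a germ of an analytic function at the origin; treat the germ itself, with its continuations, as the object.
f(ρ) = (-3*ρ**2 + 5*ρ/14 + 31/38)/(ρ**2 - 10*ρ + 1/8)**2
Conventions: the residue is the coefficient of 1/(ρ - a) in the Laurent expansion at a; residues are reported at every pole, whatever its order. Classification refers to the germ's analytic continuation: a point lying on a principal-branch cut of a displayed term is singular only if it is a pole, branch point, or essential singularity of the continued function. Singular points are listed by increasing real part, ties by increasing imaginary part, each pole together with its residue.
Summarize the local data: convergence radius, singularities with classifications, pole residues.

Denominator factor (ρ**2 - 10*ρ + 1/8)^2: discriminant 199/2, real irrational roots 5 + (1/4)*sqrt(398) and 5 - (1/4)*sqrt(398); poles of order 2, moduli 5 + (1/4)*sqrt(398) and 5 - (1/4)*sqrt(398).
The radius of convergence is the smallest modulus among the singular points: 5 - (1/4)*sqrt(398).
The factor ρ**2 - 10*ρ + 1/8 splits as (ρ - a)(ρ - a') with a = 5 - (1/4)*sqrt(398), a' = 5 + (1/4)*sqrt(398). At the order-2 pole a set g(ρ) = (ρ - a)^2*f(ρ) = [-3*ρ**2 + 5*ρ/14 + 31/38] / (ρ - a')^2.
Order-2 pole: residue = g'(a); g'(5 - (1/4)*sqrt(398)) = (2369/10533866)*sqrt(398), so the residue is (2369/10533866)*sqrt(398).
The factor ρ**2 - 10*ρ + 1/8 splits as (ρ - a)(ρ - a') with a = 5 + (1/4)*sqrt(398), a' = 5 - (1/4)*sqrt(398). At the order-2 pole a set g(ρ) = (ρ - a)^2*f(ρ) = [-3*ρ**2 + 5*ρ/14 + 31/38] / (ρ - a')^2.
Order-2 pole: residue = g'(a); g'(5 + (1/4)*sqrt(398)) = -(2369/10533866)*sqrt(398), so the residue is -(2369/10533866)*sqrt(398).
List the singular points by increasing real part (a conjugate pair: the negative imaginary part first).

Radius of convergence at 0: 5 - (1/4)*sqrt(398).
At 5 - (1/4)*sqrt(398): a pole of order 2; residue (2369/10533866)*sqrt(398).
At 5 + (1/4)*sqrt(398): a pole of order 2; residue -(2369/10533866)*sqrt(398).


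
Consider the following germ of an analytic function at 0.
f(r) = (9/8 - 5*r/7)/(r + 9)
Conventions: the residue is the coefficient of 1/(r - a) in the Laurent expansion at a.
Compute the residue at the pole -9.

The residue is 423/56.

At the order-1 pole -9 set g(r) = (r - (-9))*f(r) = 9/8 - 5*r/7.
Simple pole: residue = g(a) at a = -9, which is 423/56.


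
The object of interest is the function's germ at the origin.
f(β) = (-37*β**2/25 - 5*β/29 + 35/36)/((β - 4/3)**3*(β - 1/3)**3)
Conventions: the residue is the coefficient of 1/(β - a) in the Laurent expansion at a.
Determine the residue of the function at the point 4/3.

The residue is -1981/4350.

At the order-3 pole 4/3 set g(β) = (β - (4/3))^3*f(β) = (-37*β**2/25 - 5*β/29 + 35/36)/(β - 1/3)**3.
Order-3 pole: residue = g''(a)/2; g''(4/3) = -1981/2175, so the residue is -1981/4350.


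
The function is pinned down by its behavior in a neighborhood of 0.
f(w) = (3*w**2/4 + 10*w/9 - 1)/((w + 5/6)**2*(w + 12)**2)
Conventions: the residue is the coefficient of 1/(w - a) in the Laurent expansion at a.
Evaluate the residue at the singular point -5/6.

At the order-2 pole -5/6 set g(w) = (w - (-5/6))^2*f(w) = (3*w**2/4 + 10*w/9 - 1)/(w + 12)**2.
Order-2 pole: residue = g'(a); g'(-5/6) = 272/300763, so the residue is 272/300763.

The residue is 272/300763.


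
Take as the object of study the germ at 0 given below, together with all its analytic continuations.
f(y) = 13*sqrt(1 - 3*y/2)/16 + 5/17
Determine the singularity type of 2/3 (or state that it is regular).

The term (13/16)*sqrt(1 - y/(2/3)) has argument 1 - 2/3/(2/3) = 0 at 2/3: a square-root (algebraic, two-sheeted) branch point; the remaining terms are analytic or single-valued there.

The point is an algebraic (square-root) branch point.


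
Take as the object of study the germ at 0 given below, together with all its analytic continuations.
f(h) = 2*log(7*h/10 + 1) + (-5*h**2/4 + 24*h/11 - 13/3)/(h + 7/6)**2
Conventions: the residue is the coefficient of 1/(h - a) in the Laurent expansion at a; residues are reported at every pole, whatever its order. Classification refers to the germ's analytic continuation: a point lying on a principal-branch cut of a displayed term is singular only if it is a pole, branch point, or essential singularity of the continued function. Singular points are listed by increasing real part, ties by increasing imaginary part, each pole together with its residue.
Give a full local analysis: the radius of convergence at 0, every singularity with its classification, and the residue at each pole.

Radius of convergence at 0: 7/6.
At -10/7: a logarithmic branch point.
At -7/6: a pole of order 2; residue 673/132.

Denominator factor (h + 7/6)^2: pole of order 2 at -7/6, modulus 7/6.
Branch term (2)*log(1 - h/(-10/7)): its argument vanishes at h = -10/7, a logarithmic branch point, modulus 10/7.
The radius of convergence is the smallest modulus among the singular points: 7/6.
The branch term is analytic at -7/6 and contributes nothing to the residue; only the rational part matters.
At the order-2 pole -7/6 set g(h) = (h - (-7/6))^2*(rational part) = -5*h**2/4 + 24*h/11 - 13/3.
Order-2 pole: residue = g'(a); g'(-7/6) = 673/132, so the residue is 673/132.
List the singular points by increasing real part (a conjugate pair: the negative imaginary part first).


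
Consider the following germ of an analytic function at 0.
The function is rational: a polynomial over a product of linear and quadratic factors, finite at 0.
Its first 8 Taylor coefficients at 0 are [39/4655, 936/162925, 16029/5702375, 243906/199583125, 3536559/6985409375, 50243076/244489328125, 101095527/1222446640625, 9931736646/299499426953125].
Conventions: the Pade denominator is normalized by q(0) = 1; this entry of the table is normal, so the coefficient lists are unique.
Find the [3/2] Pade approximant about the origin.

Taylor coefficients needed (read off): a_0 = 39/4655, a_1 = 936/162925, a_2 = 16029/5702375, a_3 = 243906/199583125, a_4 = 3536559/6985409375, a_5 = 50243076/244489328125.
Write the denominator as Q(φ) = 1 + q1*φ + q2*φ^2. Requiring Q*f - P = O(φ^6) with deg P <= 3 kills the coefficients of φ^4..φ^5 in Q*f:
  φ^4: a_4 + q1*a_3 + q2*a_2 = 0, i.e. 3536559/6985409375 + (243906/199583125)*q1 + (16029/5702375)*q2 = 0.
  φ^5: a_5 + q1*a_4 + q2*a_3 = 0, i.e. 50243076/244489328125 + (3536559/6985409375)*q1 + (243906/199583125)*q2 = 0.
Solving this linear system: q1 = -301074/515935, q2 = 53157/722309.
The numerator is Q*f truncated at degree 3: P0 = a_0 = 39/4655; P1 = a_1 + q1*a_0 = 58734/68619355; P2 = a_2 + q1*a_1 + q2*a_0 = 5148/68619355; P3 = a_3 + q1*a_2 + q2*a_1 = 312/68619355.

The Pade approximant has numerator coefficients [39/4655, 58734/68619355, 5148/68619355, 312/68619355]; denominator coefficients [1, -301074/515935, 53157/722309].


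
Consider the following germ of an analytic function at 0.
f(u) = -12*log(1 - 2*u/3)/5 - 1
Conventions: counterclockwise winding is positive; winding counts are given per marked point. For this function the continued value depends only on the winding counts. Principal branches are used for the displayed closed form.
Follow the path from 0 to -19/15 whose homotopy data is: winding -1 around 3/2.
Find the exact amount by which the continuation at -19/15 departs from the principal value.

Continued minus principal equals (24/5)*pi*i.

The rational part is single-valued and drops out of the difference; each branch term changes only by its own monodromy.
(-12/5)*log(1 - u/(3/2)): each positive loop around 3/2 adds 2*pi*i to the log, so winding -1 contributes (-12/5)*(-1)*2*pi*i = (24/5)*pi*i.
Summing the contributions at u = -19/15 gives (24/5)*pi*i.


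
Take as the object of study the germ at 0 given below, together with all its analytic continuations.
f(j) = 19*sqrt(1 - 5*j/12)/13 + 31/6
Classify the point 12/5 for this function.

The term (19/13)*sqrt(1 - j/(12/5)) has argument 1 - 12/5/(12/5) = 0 at 12/5: a square-root (algebraic, two-sheeted) branch point; the remaining terms are analytic or single-valued there.

The point is an algebraic (square-root) branch point.


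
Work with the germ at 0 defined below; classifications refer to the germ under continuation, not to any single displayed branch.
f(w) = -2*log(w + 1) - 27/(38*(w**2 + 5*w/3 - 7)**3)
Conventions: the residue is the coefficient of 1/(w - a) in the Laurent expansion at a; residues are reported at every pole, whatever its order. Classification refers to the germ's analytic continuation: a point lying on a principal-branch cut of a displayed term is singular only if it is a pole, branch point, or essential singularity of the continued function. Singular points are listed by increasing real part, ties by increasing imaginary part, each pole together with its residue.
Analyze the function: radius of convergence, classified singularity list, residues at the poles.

Denominator factor (w**2 + 5*w/3 - 7)^3: discriminant 277/9, real irrational roots -5/6 + (1/6)*sqrt(277) and -5/6 - (1/6)*sqrt(277); poles of order 3, moduli -5/6 + (1/6)*sqrt(277) and 5/6 + (1/6)*sqrt(277).
Branch term (-2)*log(1 - w/(-1)): its argument vanishes at w = -1, a logarithmic branch point, modulus 1.
The radius of convergence is the smallest modulus among the singular points: 1.
The branch term is analytic at -5/6 - (1/6)*sqrt(277) and contributes nothing to the residue; only the rational part matters.
The factor w**2 + 5*w/3 - 7 splits as (w - a)(w - a') with a = -5/6 - (1/6)*sqrt(277), a' = -5/6 + (1/6)*sqrt(277). At the order-3 pole a set g(w) = (w - a)^3*(rational part) = [-27/38] / (w - a')^3.
Order-3 pole: residue = g''(a)/2; g''(-5/6 - (1/6)*sqrt(277)) = (39366/403824727)*sqrt(277), so the residue is (19683/403824727)*sqrt(277).
The branch term is analytic at -5/6 + (1/6)*sqrt(277) and contributes nothing to the residue; only the rational part matters.
The factor w**2 + 5*w/3 - 7 splits as (w - a)(w - a') with a = -5/6 + (1/6)*sqrt(277), a' = -5/6 - (1/6)*sqrt(277). At the order-3 pole a set g(w) = (w - a)^3*(rational part) = [-27/38] / (w - a')^3.
Order-3 pole: residue = g''(a)/2; g''(-5/6 + (1/6)*sqrt(277)) = -(39366/403824727)*sqrt(277), so the residue is -(19683/403824727)*sqrt(277).
List the singular points by increasing real part (a conjugate pair: the negative imaginary part first).

Radius of convergence at 0: 1.
At -5/6 - (1/6)*sqrt(277): a pole of order 3; residue (19683/403824727)*sqrt(277).
At -1: a logarithmic branch point.
At -5/6 + (1/6)*sqrt(277): a pole of order 3; residue -(19683/403824727)*sqrt(277).


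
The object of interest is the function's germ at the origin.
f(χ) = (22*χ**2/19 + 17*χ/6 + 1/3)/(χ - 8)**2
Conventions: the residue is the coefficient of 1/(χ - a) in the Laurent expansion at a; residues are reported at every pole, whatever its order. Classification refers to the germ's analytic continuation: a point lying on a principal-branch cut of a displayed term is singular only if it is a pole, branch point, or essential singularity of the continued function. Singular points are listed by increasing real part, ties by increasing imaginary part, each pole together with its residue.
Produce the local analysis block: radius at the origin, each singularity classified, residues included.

Denominator factor (χ - 8)^2: pole of order 2 at 8, modulus 8.
The radius of convergence is the smallest modulus among the singular points: 8.
At the order-2 pole 8 set g(χ) = (χ - (8))^2*f(χ) = 22*χ**2/19 + 17*χ/6 + 1/3.
Order-2 pole: residue = g'(a); g'(8) = 2435/114, so the residue is 2435/114.

Radius of convergence at 0: 8.
At 8: a pole of order 2; residue 2435/114.


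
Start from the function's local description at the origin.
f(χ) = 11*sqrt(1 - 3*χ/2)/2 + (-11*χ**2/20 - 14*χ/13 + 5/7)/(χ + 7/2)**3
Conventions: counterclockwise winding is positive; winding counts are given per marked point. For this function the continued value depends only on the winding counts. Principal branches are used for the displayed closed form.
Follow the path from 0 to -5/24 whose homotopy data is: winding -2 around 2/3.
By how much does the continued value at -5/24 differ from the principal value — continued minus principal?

Continued minus principal equals 0.

The rational part is single-valued and drops out of the difference; each branch term changes only by its own monodromy.
(11/2)*sqrt(1 - χ/(2/3)): winding -2 is even, the square root returns to the same sheet, contribution 0.
Summing the contributions at χ = -5/24 gives 0.


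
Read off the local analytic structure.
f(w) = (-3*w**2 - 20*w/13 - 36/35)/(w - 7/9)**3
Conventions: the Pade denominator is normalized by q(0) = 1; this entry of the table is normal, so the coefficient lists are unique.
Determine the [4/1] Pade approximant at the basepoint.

The Pade approximant has numerator coefficients [26244/12005, 2487613356/333198775, 41973365457/2332391425, 402932044566/16326739975, 498621506751/22857435965]; denominator coefficients [1, -591/305].

Taylor coefficients needed (expand at 0): a_0 = 26244/12005, a_1 = 12783744/1092455, a_2 = 311015457/7647185, a_3 = 1107936387/10706059, a_4 = 16662801114/74942413, a_5 = 161437958334/374712065.
Write the denominator as Q(w) = 1 + q1*w. Requiring Q*f - P = O(w^6) with deg P <= 4 kills the coefficients of w^5..w^5 in Q*f:
  w^5: a_5 + q1*a_4 = 0, i.e. 161437958334/374712065 + (16662801114/74942413)*q1 = 0.
Solving this linear system: q1 = -591/305.
The numerator is Q*f truncated at degree 4: P0 = a_0 = 26244/12005; P1 = a_1 + q1*a_0 = 2487613356/333198775; P2 = a_2 + q1*a_1 = 41973365457/2332391425; P3 = a_3 + q1*a_2 = 402932044566/16326739975; P4 = a_4 + q1*a_3 = 498621506751/22857435965.


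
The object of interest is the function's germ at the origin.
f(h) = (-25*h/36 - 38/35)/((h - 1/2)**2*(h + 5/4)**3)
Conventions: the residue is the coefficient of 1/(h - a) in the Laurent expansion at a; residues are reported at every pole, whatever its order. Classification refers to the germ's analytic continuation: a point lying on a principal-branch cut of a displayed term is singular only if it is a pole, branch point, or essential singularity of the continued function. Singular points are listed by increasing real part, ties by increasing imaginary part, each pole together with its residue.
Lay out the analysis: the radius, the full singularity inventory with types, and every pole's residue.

Radius of convergence at 0: 1/2.
At -5/4: a pole of order 3; residue -248656/756315.
At 1/2: a pole of order 2; residue 248656/756315.

Denominator factor (h + 5/4)^3: pole of order 3 at -5/4, modulus 5/4.
Denominator factor (h - 1/2)^2: pole of order 2 at 1/2, modulus 1/2.
The radius of convergence is the smallest modulus among the singular points: 1/2.
At the order-3 pole -5/4 set g(h) = (h - (-5/4))^3*f(h) = (-25*h/36 - 38/35)/(h - 1/2)**2.
Order-3 pole: residue = g''(a)/2; g''(-5/4) = -497312/756315, so the residue is -248656/756315.
At the order-2 pole 1/2 set g(h) = (h - (1/2))^2*f(h) = (-25*h/36 - 38/35)/(h + 5/4)**3.
Order-2 pole: residue = g'(a); g'(1/2) = 248656/756315, so the residue is 248656/756315.
List the singular points by increasing real part (a conjugate pair: the negative imaginary part first).


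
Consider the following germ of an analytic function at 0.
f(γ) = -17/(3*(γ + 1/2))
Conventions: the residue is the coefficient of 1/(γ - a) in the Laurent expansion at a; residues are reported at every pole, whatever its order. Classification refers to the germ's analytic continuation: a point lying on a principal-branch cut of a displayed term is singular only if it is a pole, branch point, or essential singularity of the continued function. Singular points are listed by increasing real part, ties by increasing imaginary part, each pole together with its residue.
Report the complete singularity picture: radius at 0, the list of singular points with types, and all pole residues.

Denominator factor (γ + 1/2): pole of order 1 at -1/2, modulus 1/2.
The radius of convergence is the smallest modulus among the singular points: 1/2.
At the order-1 pole -1/2 set g(γ) = (γ - (-1/2))*f(γ) = -17/3.
Simple pole: residue = g(a) at a = -1/2, which is -17/3.

Radius of convergence at 0: 1/2.
At -1/2: a pole of order 1; residue -17/3.


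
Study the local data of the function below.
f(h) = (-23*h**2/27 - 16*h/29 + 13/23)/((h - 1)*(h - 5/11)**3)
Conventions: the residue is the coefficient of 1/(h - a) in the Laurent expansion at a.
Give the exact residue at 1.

At the order-1 pole 1 set g(h) = (h - (1))*f(h) = (-23*h**2/27 - 16*h/29 + 13/23)/(h - 5/11)**3.
Simple pole: residue = g(a) at a = 1, which is -10047719/1944972.

The residue is -10047719/1944972.


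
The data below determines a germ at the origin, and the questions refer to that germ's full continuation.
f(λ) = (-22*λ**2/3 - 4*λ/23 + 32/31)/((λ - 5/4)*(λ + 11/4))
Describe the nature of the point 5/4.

The point is a pole of order 1.

The denominator factor λ - 5/4 vanishes at 5/4 and appears to the power 1; the numerator there equals -182131/17112, nonzero, and no other factor vanishes.
Hence a pole whose order is the multiplicity, 1.


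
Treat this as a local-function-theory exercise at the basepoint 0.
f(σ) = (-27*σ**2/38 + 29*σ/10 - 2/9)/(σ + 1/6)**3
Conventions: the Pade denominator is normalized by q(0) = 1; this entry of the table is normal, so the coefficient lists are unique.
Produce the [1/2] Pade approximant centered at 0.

Taylor coefficients needed (expand at 0): a_0 = -48, a_1 = 7452/5, a_2 = -2070684/95, a_3 = 22965768/95.
Write the denominator as Q(σ) = 1 + q1*σ + q2*σ^2. Requiring Q*f - P = O(σ^4) with deg P <= 1 kills the coefficients of σ^2..σ^3 in Q*f:
  σ^2: a_2 + q1*a_1 + q2*a_0 = 0, i.e. -2070684/95 + (7452/5)*q1 + (-48)*q2 = 0.
  σ^3: a_3 + q1*a_2 + q2*a_1 = 0, i.e. 22965768/95 + (-2070684/95)*q1 + (7452/5)*q2 = 0.
Solving this linear system: q1 = 2551171/143557, q2 = 266475069/2727583.
The numerator is Q*f truncated at degree 1: P0 = a_0 = -48; P1 = a_1 + q1*a_0 = 457505724/717785.

The Pade approximant has numerator coefficients [-48, 457505724/717785]; denominator coefficients [1, 2551171/143557, 266475069/2727583].


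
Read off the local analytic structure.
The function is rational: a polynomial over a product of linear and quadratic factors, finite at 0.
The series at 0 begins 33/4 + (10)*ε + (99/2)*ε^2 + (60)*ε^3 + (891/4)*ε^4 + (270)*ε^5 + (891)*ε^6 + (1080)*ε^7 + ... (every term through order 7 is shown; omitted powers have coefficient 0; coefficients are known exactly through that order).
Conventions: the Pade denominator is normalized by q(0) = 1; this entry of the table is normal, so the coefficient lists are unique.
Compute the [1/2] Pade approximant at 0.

Taylor coefficients needed (read off): a_0 = 33/4, a_1 = 10, a_2 = 99/2, a_3 = 60.
Write the denominator as Q(ε) = 1 + q1*ε + q2*ε^2. Requiring Q*f - P = O(ε^4) with deg P <= 1 kills the coefficients of ε^2..ε^3 in Q*f:
  ε^2: a_2 + q1*a_1 + q2*a_0 = 0, i.e. 99/2 + (10)*q1 + (33/4)*q2 = 0.
  ε^3: a_3 + q1*a_2 + q2*a_1 = 0, i.e. 60 + (99/2)*q1 + (10)*q2 = 0.
Solving this linear system: q1 = 0, q2 = -6.
The numerator is Q*f truncated at degree 1: P0 = a_0 = 33/4; P1 = a_1 + q1*a_0 = 10.

The Pade approximant has numerator coefficients [33/4, 10]; denominator coefficients [1, 0, -6].


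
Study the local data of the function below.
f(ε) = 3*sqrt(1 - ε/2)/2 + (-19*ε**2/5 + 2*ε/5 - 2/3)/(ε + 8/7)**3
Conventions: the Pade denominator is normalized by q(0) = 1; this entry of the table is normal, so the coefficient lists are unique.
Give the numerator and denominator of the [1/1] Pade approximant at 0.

Taylor coefficients needed (expand at 0): a_0 = 809/768, a_1 = 10909/10240, a_2 = -219039/40960.
Write the denominator as Q(ε) = 1 + q1*ε. Requiring Q*f - P = O(ε^3) with deg P <= 1 kills the coefficients of ε^2..ε^2 in Q*f:
  ε^2: a_2 + q1*a_1 = 0, i.e. -219039/40960 + (10909/10240)*q1 = 0.
Solving this linear system: q1 = 219039/43636.
The numerator is Q*f truncated at degree 1: P0 = a_0 = 809/768; P1 = a_1 + q1*a_0 = 709681451/111708160.

The Pade approximant has numerator coefficients [809/768, 709681451/111708160]; denominator coefficients [1, 219039/43636].


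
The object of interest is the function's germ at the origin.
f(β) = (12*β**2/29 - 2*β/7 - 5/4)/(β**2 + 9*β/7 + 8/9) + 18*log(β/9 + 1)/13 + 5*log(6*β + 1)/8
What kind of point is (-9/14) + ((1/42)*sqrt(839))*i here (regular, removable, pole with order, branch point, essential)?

The denominator factor β**2 + 9*β/7 + 8/9 vanishes at (-9/14) + ((1/42)*sqrt(839))*i and appears to the power 1; the numerator there equals (-18623/17052) - ((83/4263)*sqrt(839))*i, nonzero, and no other factor vanishes.
The branch terms are analytic at this point.
Hence a pole whose order is the multiplicity, 1.

The point is a pole of order 1.


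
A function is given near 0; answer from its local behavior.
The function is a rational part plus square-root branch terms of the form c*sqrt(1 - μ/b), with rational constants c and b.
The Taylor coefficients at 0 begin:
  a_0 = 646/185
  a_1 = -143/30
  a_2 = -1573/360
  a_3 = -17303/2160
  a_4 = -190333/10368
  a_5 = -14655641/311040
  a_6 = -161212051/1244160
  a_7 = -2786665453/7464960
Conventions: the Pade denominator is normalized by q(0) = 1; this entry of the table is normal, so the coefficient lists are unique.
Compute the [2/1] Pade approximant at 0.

Taylor coefficients needed (read off): a_0 = 646/185, a_1 = -143/30, a_2 = -1573/360, a_3 = -17303/2160.
Write the denominator as Q(μ) = 1 + q1*μ. Requiring Q*f - P = O(μ^4) with deg P <= 2 kills the coefficients of μ^3..μ^3 in Q*f:
  μ^3: a_3 + q1*a_2 = 0, i.e. -17303/2160 + (-1573/360)*q1 = 0.
Solving this linear system: q1 = -11/6.
The numerator is Q*f truncated at degree 2: P0 = a_0 = 646/185; P1 = a_1 + q1*a_0 = -12397/1110; P2 = a_2 + q1*a_1 = 1573/360.

The Pade approximant has numerator coefficients [646/185, -12397/1110, 1573/360]; denominator coefficients [1, -11/6].


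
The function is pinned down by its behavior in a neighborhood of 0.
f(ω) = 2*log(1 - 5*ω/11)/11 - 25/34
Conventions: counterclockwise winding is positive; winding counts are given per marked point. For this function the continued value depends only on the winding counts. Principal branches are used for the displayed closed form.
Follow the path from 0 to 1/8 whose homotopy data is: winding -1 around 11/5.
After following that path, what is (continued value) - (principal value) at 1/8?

The rational part is single-valued and drops out of the difference; each branch term changes only by its own monodromy.
(2/11)*log(1 - ω/(11/5)): each positive loop around 11/5 adds 2*pi*i to the log, so winding -1 contributes (2/11)*(-1)*2*pi*i = -(4/11)*pi*i.
Summing the contributions at ω = 1/8 gives -(4/11)*pi*i.

Continued minus principal equals -(4/11)*pi*i.


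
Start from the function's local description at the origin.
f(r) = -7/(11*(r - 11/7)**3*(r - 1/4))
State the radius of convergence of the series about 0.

Denominator factor (r - 11/7)^3: pole of order 3 at 11/7, modulus 11/7.
Denominator factor (r - 1/4): pole of order 1 at 1/4, modulus 1/4.
The radius of convergence is the smallest modulus among the singular points: 1/4.

The radius of convergence is 1/4.


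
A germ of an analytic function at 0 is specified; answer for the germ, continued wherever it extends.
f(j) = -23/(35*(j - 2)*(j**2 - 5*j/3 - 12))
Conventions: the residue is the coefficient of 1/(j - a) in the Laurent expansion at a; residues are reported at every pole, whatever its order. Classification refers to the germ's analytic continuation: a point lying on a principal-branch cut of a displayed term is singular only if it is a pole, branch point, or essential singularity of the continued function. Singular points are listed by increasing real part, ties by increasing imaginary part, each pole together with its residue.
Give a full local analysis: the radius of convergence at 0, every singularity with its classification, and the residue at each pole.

Radius of convergence at 0: 2.
At 5/6 - (1/6)*sqrt(457): a pole of order 1; residue -69/2380 + (69/155380)*sqrt(457).
At 2: a pole of order 1; residue 69/1190.
At 5/6 + (1/6)*sqrt(457): a pole of order 1; residue -69/2380 - (69/155380)*sqrt(457).

Denominator factor (j**2 - 5*j/3 - 12): discriminant 457/9, real irrational roots 5/6 + (1/6)*sqrt(457) and 5/6 - (1/6)*sqrt(457); poles of order 1, moduli 5/6 + (1/6)*sqrt(457) and -5/6 + (1/6)*sqrt(457).
Denominator factor (j - 2): pole of order 1 at 2, modulus 2.
The radius of convergence is the smallest modulus among the singular points: 2.
The factor j**2 - 5*j/3 - 12 splits as (j - a)(j - a') with a = 5/6 - (1/6)*sqrt(457), a' = 5/6 + (1/6)*sqrt(457). At the order-1 pole a set g(j) = (j - a)*f(j) = [-23/(35*(j - 2))] / (j - a').
Simple pole: residue = g(a) at a = 5/6 - (1/6)*sqrt(457), which is -69/2380 + (69/155380)*sqrt(457).
At the order-1 pole 2 set g(j) = (j - (2))*f(j) = -23/(35*(j**2 - 5*j/3 - 12)).
Simple pole: residue = g(a) at a = 2, which is 69/1190.
The factor j**2 - 5*j/3 - 12 splits as (j - a)(j - a') with a = 5/6 + (1/6)*sqrt(457), a' = 5/6 - (1/6)*sqrt(457). At the order-1 pole a set g(j) = (j - a)*f(j) = [-23/(35*(j - 2))] / (j - a').
Simple pole: residue = g(a) at a = 5/6 + (1/6)*sqrt(457), which is -69/2380 - (69/155380)*sqrt(457).
List the singular points by increasing real part (a conjugate pair: the negative imaginary part first).


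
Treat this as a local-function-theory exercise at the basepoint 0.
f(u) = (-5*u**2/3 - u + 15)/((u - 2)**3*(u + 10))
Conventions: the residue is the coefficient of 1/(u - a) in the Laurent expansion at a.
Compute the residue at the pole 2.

The residue is -425/5184.

At the order-3 pole 2 set g(u) = (u - (2))^3*f(u) = (-5*u**2/3 - u + 15)/(u + 10).
Order-3 pole: residue = g''(a)/2; g''(2) = -425/2592, so the residue is -425/5184.


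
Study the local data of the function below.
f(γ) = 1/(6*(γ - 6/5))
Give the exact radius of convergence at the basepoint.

Denominator factor (γ - 6/5): pole of order 1 at 6/5, modulus 6/5.
The radius of convergence is the smallest modulus among the singular points: 6/5.

The radius of convergence is 6/5.


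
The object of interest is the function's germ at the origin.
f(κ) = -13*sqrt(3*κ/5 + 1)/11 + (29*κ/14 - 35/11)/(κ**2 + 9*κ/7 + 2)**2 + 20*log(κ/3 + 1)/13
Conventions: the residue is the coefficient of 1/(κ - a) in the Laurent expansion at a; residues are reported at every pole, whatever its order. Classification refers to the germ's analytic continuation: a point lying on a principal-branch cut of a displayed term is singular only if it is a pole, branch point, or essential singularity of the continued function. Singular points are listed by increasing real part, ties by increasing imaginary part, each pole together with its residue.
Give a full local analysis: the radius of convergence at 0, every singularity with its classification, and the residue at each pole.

Radius of convergence at 0: sqrt(2).
At -3: a logarithmic branch point.
At -5/3: an algebraic (square-root) branch point.
At (-9/14) - ((1/14)*sqrt(311))*i: a pole of order 2; residue -((68117/2127862)*sqrt(311))*i.
At (-9/14) + ((1/14)*sqrt(311))*i: a pole of order 2; residue ((68117/2127862)*sqrt(311))*i.

Denominator factor (κ**2 + 9*κ/7 + 2)^2: discriminant -311/49, complex-conjugate roots (-9/14) + ((1/14)*sqrt(311))*i and (-9/14) - ((1/14)*sqrt(311))*i; poles of order 2, moduli sqrt(2) and sqrt(2).
Branch term (20/13)*log(1 - κ/(-3)): its argument vanishes at κ = -3, a logarithmic branch point, modulus 3.
Branch term (-13/11)*sqrt(1 - κ/(-5/3)): its argument vanishes at κ = -5/3, a square-root branch point, modulus 5/3.
The radius of convergence is the smallest modulus among the singular points: sqrt(2).
The branch terms are analytic at (-9/14) - ((1/14)*sqrt(311))*i and contribute nothing to the residue; only the rational part matters.
The factor κ**2 + 9*κ/7 + 2 splits as (κ - a)(κ - a') with a = (-9/14) - ((1/14)*sqrt(311))*i, a' = (-9/14) + ((1/14)*sqrt(311))*i. At the order-2 pole a set g(κ) = (κ - a)^2*(rational part) = [29*κ/14 - 35/11] / (κ - a')^2.
Order-2 pole: residue = g'(a); g'((-9/14) - ((1/14)*sqrt(311))*i) = -((68117/2127862)*sqrt(311))*i, so the residue is -((68117/2127862)*sqrt(311))*i.
The branch terms are analytic at (-9/14) + ((1/14)*sqrt(311))*i and contribute nothing to the residue; only the rational part matters.
The factor κ**2 + 9*κ/7 + 2 splits as (κ - a)(κ - a') with a = (-9/14) + ((1/14)*sqrt(311))*i, a' = (-9/14) - ((1/14)*sqrt(311))*i. At the order-2 pole a set g(κ) = (κ - a)^2*(rational part) = [29*κ/14 - 35/11] / (κ - a')^2.
Order-2 pole: residue = g'(a); g'((-9/14) + ((1/14)*sqrt(311))*i) = ((68117/2127862)*sqrt(311))*i, so the residue is ((68117/2127862)*sqrt(311))*i.
List the singular points by increasing real part (a conjugate pair: the negative imaginary part first).


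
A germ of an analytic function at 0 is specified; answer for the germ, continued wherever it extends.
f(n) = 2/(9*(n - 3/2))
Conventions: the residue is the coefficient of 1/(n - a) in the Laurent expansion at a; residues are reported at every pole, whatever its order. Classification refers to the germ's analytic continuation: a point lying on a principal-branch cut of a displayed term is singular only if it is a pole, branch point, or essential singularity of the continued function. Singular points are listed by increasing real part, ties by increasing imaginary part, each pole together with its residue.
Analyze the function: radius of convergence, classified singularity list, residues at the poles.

Denominator factor (n - 3/2): pole of order 1 at 3/2, modulus 3/2.
The radius of convergence is the smallest modulus among the singular points: 3/2.
At the order-1 pole 3/2 set g(n) = (n - (3/2))*f(n) = 2/9.
Simple pole: residue = g(a) at a = 3/2, which is 2/9.

Radius of convergence at 0: 3/2.
At 3/2: a pole of order 1; residue 2/9.


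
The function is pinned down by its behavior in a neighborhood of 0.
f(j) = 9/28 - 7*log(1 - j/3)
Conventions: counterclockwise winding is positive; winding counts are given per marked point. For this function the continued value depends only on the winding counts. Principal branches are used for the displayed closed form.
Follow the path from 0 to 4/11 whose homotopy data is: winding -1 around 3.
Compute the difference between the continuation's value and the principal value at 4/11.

The rational part is single-valued and drops out of the difference; each branch term changes only by its own monodromy.
(-7)*log(1 - j/(3)): each positive loop around 3 adds 2*pi*i to the log, so winding -1 contributes (-7)*(-1)*2*pi*i = (14)*pi*i.
Summing the contributions at j = 4/11 gives (14)*pi*i.

Continued minus principal equals (14)*pi*i.


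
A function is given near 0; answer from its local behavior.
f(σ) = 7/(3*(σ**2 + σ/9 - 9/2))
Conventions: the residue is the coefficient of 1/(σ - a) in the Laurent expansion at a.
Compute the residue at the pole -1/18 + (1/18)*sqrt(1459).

The factor σ**2 + σ/9 - 9/2 splits as (σ - a)(σ - a') with a = -1/18 + (1/18)*sqrt(1459), a' = -1/18 - (1/18)*sqrt(1459). At the order-1 pole a set g(σ) = (σ - a)*f(σ) = [7/3] / (σ - a').
Simple pole: residue = g(a) at a = -1/18 + (1/18)*sqrt(1459), which is (21/1459)*sqrt(1459).

The residue is (21/1459)*sqrt(1459).


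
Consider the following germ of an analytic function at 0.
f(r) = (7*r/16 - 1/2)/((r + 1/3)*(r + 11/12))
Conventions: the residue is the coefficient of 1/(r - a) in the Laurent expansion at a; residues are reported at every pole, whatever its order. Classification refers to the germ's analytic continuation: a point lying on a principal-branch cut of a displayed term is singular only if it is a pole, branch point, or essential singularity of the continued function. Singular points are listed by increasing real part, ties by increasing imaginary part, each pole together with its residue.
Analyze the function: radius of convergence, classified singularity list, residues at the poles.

Radius of convergence at 0: 1/3.
At -11/12: a pole of order 1; residue 173/112.
At -1/3: a pole of order 1; residue -31/28.

Denominator factor (r + 11/12): pole of order 1 at -11/12, modulus 11/12.
Denominator factor (r + 1/3): pole of order 1 at -1/3, modulus 1/3.
The radius of convergence is the smallest modulus among the singular points: 1/3.
At the order-1 pole -11/12 set g(r) = (r - (-11/12))*f(r) = (7*r/16 - 1/2)/(r + 1/3).
Simple pole: residue = g(a) at a = -11/12, which is 173/112.
At the order-1 pole -1/3 set g(r) = (r - (-1/3))*f(r) = (7*r/16 - 1/2)/(r + 11/12).
Simple pole: residue = g(a) at a = -1/3, which is -31/28.
List the singular points by increasing real part (a conjugate pair: the negative imaginary part first).


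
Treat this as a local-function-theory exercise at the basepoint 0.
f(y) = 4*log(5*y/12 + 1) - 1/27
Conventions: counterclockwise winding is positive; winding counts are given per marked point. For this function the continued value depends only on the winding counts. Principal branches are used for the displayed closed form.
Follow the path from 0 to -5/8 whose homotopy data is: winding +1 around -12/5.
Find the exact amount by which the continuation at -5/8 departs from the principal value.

The rational part is single-valued and drops out of the difference; each branch term changes only by its own monodromy.
(4)*log(1 - y/(-12/5)): each positive loop around -12/5 adds 2*pi*i to the log, so winding +1 contributes (4)*(1)*2*pi*i = (8)*pi*i.
Summing the contributions at y = -5/8 gives (8)*pi*i.

Continued minus principal equals (8)*pi*i.


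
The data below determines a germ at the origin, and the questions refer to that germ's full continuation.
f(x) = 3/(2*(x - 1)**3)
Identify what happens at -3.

The point is a regular point.

Denominator factors: x - 1 = -4 at x = -3 — none vanishes.
So the germ continues analytically to -3.


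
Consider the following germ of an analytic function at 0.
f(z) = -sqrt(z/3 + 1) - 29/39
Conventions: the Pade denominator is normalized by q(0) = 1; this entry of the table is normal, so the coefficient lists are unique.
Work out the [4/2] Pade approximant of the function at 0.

The Pade approximant has numerator coefficients [-68/39, -593/702, -905/8424, -1/432, 1/31104]; denominator coefficients [1, 7/18, 7/216].

Taylor coefficients needed (expand at 0): a_0 = -68/39, a_1 = -1/6, a_2 = 1/72, a_3 = -1/432, a_4 = 5/10368, a_5 = -7/62208, a_6 = 7/248832.
Write the denominator as Q(z) = 1 + q1*z + q2*z^2. Requiring Q*f - P = O(z^7) with deg P <= 4 kills the coefficients of z^5..z^6 in Q*f:
  z^5: a_5 + q1*a_4 + q2*a_3 = 0, i.e. -7/62208 + (5/10368)*q1 + (-1/432)*q2 = 0.
  z^6: a_6 + q1*a_5 + q2*a_4 = 0, i.e. 7/248832 + (-7/62208)*q1 + (5/10368)*q2 = 0.
Solving this linear system: q1 = 7/18, q2 = 7/216.
The numerator is Q*f truncated at degree 4: P0 = a_0 = -68/39; P1 = a_1 + q1*a_0 = -593/702; P2 = a_2 + q1*a_1 + q2*a_0 = -905/8424; P3 = a_3 + q1*a_2 + q2*a_1 = -1/432; P4 = a_4 + q1*a_3 + q2*a_2 = 1/31104.


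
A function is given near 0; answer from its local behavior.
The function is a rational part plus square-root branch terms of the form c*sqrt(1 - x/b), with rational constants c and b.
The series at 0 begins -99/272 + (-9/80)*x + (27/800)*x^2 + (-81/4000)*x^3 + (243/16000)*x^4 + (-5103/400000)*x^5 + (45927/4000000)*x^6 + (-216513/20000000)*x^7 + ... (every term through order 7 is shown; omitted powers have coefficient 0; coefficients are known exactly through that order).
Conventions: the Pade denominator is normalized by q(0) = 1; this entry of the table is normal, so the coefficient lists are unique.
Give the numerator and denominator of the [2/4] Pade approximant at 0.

The Pade approximant has numerator coefficients [-99/272, -12105297/21459440, -42636321/214594400]; denominator coefficients [1, 19578/15779, 100629/394475, -76653/3944750, 37179/15779000].

Taylor coefficients needed (read off): a_0 = -99/272, a_1 = -9/80, a_2 = 27/800, a_3 = -81/4000, a_4 = 243/16000, a_5 = -5103/400000, a_6 = 45927/4000000.
Write the denominator as Q(x) = 1 + q1*x + q2*x^2 + q3*x^3 + q4*x^4. Requiring Q*f - P = O(x^7) with deg P <= 2 kills the coefficients of x^3..x^6 in Q*f:
  x^3: a_3 + q1*a_2 + q2*a_1 + q3*a_0 = 0, i.e. -81/4000 + (27/800)*q1 + (-9/80)*q2 + (-99/272)*q3 = 0.
  x^4: a_4 + q1*a_3 + q2*a_2 + q3*a_1 + q4*a_0 = 0, i.e. 243/16000 + (-81/4000)*q1 + (27/800)*q2 + (-9/80)*q3 + (-99/272)*q4 = 0.
  x^5: a_5 + q1*a_4 + q2*a_3 + q3*a_2 + q4*a_1 = 0, i.e. -5103/400000 + (243/16000)*q1 + (-81/4000)*q2 + (27/800)*q3 + (-9/80)*q4 = 0.
  x^6: a_6 + q1*a_5 + q2*a_4 + q3*a_3 + q4*a_2 = 0, i.e. 45927/4000000 + (-5103/400000)*q1 + (243/16000)*q2 + (-81/4000)*q3 + (27/800)*q4 = 0.
Solving this linear system: q1 = 19578/15779, q2 = 100629/394475, q3 = -76653/3944750, q4 = 37179/15779000.
The numerator is Q*f truncated at degree 2: P0 = a_0 = -99/272; P1 = a_1 + q1*a_0 = -12105297/21459440; P2 = a_2 + q1*a_1 + q2*a_0 = -42636321/214594400.


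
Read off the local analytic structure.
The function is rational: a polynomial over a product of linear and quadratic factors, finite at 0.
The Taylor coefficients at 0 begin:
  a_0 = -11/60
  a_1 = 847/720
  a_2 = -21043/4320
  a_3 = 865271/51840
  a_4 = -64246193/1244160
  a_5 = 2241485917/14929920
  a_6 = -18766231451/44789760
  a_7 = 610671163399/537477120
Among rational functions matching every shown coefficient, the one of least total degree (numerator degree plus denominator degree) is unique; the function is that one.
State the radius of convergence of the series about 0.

No rational of total degree below 5 reproduces all 8 coefficients; solving the [0/5] Pade equations on them gives f(δ) = -1/(5*(δ + 12/11)*(δ**2 + 11*δ/4 + 1)**2), whose expansion matches every shown term.
Denominator factor (δ**2 + 11*δ/4 + 1)^2: discriminant 57/16, real irrational roots -11/8 + (1/8)*sqrt(57) and -11/8 - (1/8)*sqrt(57); poles of order 2, moduli 11/8 - (1/8)*sqrt(57) and 11/8 + (1/8)*sqrt(57).
Denominator factor (δ + 12/11): pole of order 1 at -12/11, modulus 12/11.
The radius of convergence is the smallest modulus among the singular points: 11/8 - (1/8)*sqrt(57).

The radius of convergence is 11/8 - (1/8)*sqrt(57).


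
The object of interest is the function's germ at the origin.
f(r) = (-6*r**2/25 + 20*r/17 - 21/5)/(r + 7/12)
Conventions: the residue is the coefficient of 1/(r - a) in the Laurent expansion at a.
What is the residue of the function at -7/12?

The residue is -16891/3400.

At the order-1 pole -7/12 set g(r) = (r - (-7/12))*f(r) = -6*r**2/25 + 20*r/17 - 21/5.
Simple pole: residue = g(a) at a = -7/12, which is -16891/3400.


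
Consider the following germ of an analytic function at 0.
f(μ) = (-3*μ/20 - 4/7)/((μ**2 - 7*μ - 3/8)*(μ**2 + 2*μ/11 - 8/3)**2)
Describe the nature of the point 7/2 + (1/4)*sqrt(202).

The denominator factor μ**2 - 7*μ - 3/8 vanishes at 7/2 + (1/4)*sqrt(202) and appears to the power 1; the numerator there equals -307/280 - (3/80)*sqrt(202), nonzero, and no other factor vanishes.
Hence a pole whose order is the multiplicity, 1.

The point is a pole of order 1.
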